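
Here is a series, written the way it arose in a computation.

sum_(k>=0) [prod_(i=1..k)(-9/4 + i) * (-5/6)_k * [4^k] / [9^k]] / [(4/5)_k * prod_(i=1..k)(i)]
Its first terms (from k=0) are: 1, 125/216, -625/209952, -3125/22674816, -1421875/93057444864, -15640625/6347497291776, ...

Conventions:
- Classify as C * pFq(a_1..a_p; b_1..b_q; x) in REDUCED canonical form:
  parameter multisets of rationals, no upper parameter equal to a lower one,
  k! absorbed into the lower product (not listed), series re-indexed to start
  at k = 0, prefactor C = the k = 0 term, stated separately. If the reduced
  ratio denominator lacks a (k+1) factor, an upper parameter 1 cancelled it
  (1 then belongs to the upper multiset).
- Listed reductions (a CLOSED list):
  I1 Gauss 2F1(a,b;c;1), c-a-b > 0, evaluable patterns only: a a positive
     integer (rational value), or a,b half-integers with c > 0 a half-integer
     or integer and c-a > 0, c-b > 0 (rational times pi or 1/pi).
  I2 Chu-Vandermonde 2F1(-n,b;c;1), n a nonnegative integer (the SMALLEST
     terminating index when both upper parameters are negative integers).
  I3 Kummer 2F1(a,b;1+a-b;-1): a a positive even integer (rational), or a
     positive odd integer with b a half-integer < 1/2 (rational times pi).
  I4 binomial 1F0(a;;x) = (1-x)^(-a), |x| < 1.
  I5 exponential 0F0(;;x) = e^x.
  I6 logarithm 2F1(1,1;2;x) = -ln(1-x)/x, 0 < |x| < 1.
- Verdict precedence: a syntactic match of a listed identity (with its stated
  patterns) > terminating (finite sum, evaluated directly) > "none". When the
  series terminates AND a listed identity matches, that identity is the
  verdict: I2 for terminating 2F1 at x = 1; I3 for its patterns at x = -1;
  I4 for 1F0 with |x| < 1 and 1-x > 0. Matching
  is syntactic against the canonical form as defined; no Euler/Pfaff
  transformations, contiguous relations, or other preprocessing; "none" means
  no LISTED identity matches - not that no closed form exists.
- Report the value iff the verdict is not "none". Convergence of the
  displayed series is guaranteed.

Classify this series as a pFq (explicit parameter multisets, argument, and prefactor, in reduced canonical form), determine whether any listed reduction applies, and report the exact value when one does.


The tell: x = (4/9) and the two geometric factors (C = 1, x = 4/9) combine into one argument.
Step ratio: r(k) = (4/9) * (k-5/4) (k-5/6) / [(k+4/5) (k+1)] ; factor over Q: parameters, x = (4/9), and C = 1.

At argument 4/9: a 2F1 with upper {-5/4, -5/6}, lower {4/5}, scaled by C = 1. Verdict: none - this 2F1 at x = 4/9 matches no listed pattern, and upper {-5/4, -5/6} holds no stopper.


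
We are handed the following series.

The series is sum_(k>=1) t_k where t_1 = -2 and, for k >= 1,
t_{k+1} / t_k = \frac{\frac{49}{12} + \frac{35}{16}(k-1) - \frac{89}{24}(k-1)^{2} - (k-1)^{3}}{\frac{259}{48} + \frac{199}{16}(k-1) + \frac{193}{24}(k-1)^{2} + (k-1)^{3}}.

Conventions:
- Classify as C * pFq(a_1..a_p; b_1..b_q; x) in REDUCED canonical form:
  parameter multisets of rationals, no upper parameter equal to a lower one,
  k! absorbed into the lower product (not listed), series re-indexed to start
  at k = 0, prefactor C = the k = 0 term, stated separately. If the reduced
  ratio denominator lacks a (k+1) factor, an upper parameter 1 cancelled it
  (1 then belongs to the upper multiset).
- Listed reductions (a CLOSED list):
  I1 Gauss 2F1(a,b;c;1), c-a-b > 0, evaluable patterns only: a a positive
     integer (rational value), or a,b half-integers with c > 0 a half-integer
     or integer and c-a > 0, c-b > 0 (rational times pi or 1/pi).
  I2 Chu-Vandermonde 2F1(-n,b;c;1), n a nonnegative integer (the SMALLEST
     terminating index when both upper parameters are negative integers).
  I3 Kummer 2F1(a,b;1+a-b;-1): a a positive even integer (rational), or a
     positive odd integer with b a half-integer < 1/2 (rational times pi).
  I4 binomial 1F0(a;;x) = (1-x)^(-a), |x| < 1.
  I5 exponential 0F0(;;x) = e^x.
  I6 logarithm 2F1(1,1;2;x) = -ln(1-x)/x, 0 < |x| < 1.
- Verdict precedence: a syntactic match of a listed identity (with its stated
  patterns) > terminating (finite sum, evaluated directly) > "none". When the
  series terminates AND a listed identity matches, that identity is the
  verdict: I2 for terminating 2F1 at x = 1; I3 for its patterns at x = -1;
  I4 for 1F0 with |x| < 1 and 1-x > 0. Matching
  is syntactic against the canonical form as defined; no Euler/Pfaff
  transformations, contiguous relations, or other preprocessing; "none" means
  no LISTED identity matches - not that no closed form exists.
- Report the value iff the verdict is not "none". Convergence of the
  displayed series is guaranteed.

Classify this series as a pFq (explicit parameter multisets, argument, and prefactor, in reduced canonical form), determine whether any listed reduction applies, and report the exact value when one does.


The series (x = -1) is 2F1: upper {-\frac{7}{6}, 4}, lower {\frac{37}{6}}, prefactor -2. Verdict (x = -1): Kummer's theorem (I3) applies (x = -1; c = \frac{37}{6} equals 1+a-b for upper {-\frac{7}{6}, 4}: listed pattern). Hence: -\frac{775}{216}.

First insight: from the first term -2: roots of the ratio polynomials (C = -2) are the negated parameters.
Term ratio: r(k) = -1 * (k-\frac{7}{6}) (k+4) / [(k+\frac{37}{6}) (k+1)] ; factor over Q: parameters, x = -1, and C = -2.


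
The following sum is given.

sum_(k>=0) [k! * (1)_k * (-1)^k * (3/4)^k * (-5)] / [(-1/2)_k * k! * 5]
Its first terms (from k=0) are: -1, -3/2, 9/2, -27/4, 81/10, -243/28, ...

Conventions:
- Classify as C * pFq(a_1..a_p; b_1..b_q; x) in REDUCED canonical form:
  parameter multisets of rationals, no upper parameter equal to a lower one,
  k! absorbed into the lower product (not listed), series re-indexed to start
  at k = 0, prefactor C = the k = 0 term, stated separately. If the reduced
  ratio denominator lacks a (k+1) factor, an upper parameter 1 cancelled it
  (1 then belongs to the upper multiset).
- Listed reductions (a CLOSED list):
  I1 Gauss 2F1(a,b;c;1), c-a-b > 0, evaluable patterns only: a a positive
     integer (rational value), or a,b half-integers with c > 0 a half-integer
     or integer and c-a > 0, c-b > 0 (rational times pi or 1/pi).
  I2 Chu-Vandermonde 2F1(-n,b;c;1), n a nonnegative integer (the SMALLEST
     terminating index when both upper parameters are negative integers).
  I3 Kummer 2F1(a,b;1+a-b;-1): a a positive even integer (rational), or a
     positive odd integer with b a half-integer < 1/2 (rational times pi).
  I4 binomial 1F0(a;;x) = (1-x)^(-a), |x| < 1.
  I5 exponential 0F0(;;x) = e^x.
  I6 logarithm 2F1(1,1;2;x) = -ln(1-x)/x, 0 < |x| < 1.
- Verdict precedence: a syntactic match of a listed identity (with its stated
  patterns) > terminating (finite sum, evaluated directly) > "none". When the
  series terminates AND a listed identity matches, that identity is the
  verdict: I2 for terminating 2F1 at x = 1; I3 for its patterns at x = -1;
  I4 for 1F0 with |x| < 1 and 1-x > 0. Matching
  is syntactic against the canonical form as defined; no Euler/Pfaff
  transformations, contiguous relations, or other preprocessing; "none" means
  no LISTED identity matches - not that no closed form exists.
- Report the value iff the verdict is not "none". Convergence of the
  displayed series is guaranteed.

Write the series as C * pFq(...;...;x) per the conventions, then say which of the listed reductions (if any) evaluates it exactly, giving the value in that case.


Key observation: t_0 being -1, the (-1)^k factor (C = -1, x = -3/4) folds into the argument's sign.
Adjacent-term ratio: r(k) = (-3/4) * (k+1) (k+1) / [(k-1/2) (k+1)] - rational in k. x = (-3/4); t_0 = -1; negate the roots.

This is -1 * 2F1(1, 1; -1/2; -3/4) in reduced canonical form. Verdict: none. Every listed pattern misses the 2F1 form at -3/4, upper {1, 1}.


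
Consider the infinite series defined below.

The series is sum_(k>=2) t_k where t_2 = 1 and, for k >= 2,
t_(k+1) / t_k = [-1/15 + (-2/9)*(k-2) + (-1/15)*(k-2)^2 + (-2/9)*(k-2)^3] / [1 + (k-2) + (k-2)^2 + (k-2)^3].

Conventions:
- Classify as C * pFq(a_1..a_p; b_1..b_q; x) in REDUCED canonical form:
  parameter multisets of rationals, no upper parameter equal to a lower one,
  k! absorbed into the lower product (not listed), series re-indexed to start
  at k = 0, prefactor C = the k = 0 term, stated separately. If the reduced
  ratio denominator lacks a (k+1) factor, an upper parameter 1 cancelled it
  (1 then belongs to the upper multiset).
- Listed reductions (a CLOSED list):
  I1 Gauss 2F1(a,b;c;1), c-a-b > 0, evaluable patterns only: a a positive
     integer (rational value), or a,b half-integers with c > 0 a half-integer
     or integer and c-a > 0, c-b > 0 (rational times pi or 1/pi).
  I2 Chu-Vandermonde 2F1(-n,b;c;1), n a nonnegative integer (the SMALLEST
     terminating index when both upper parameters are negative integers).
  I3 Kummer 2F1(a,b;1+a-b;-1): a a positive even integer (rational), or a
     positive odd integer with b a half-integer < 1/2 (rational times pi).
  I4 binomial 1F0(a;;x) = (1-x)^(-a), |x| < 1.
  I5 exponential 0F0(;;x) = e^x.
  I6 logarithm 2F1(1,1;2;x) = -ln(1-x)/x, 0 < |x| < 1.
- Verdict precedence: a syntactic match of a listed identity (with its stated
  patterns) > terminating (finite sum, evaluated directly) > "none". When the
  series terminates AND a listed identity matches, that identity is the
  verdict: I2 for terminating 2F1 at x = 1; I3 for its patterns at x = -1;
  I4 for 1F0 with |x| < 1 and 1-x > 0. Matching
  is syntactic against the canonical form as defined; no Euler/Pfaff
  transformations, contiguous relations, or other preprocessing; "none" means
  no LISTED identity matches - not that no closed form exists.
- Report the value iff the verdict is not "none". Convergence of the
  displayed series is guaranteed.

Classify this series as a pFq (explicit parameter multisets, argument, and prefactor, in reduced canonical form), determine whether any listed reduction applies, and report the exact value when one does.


x = -2/9 here; the reduced form reads 1F0, upper {3/10}, lower {-}, C = 1. Verdict: the binomial series (I4) fires (the 1F0 binomial series: exponent -3/10, x = -2/9). Its exact value is (11/9)^(-3/10).

Key step: from the first term 1: cancel k^2 + 1 from the displayed ratio first; then C = 1, x = -2/9.
Consecutive-term ratio: r(k) = (-2/9) * (k+3/10) / [(k+1)] ; factor over Q: parameters, x = (-2/9), and C = 1.


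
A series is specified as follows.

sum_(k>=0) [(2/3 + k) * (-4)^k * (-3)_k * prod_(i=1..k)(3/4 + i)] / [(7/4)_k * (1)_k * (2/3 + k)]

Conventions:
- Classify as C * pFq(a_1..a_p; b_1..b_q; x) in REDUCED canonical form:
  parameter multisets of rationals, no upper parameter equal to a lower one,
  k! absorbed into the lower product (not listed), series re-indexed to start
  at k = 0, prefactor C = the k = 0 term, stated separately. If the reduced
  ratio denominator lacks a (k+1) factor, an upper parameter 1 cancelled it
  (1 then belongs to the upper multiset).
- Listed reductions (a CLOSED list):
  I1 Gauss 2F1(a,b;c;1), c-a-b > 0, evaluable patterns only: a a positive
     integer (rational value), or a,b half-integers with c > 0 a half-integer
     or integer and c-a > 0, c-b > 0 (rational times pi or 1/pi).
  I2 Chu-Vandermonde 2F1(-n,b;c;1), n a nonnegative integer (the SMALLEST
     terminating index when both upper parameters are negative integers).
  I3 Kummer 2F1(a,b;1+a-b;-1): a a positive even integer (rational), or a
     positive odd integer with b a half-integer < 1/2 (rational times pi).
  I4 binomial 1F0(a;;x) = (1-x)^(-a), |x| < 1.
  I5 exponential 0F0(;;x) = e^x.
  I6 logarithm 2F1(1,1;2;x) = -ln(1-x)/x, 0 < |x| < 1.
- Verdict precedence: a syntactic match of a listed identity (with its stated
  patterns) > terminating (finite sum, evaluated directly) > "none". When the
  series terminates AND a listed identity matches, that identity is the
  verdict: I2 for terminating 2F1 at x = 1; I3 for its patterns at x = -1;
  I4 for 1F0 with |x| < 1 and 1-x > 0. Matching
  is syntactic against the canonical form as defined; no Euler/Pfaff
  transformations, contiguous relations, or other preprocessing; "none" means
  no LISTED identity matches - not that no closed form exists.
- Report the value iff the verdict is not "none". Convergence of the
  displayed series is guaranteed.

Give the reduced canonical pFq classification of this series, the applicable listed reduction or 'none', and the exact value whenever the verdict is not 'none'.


Reduced: x = -4, 1F0, upper = {-3}, lower = {-}, C = 1. Verdict: terminating (-3 upstairs). 4 nonzero terms in all; added directly. Hence: 125.

Key observation: x = (-4) and the parameter 7/4 appears in both the upper and lower lists and cancels (alongside the other common factor).
Term ratio: r(k) = (-4) * (k-3) / [(k+1)] ; factor over Q: parameters, x = (-4), and C = 1.


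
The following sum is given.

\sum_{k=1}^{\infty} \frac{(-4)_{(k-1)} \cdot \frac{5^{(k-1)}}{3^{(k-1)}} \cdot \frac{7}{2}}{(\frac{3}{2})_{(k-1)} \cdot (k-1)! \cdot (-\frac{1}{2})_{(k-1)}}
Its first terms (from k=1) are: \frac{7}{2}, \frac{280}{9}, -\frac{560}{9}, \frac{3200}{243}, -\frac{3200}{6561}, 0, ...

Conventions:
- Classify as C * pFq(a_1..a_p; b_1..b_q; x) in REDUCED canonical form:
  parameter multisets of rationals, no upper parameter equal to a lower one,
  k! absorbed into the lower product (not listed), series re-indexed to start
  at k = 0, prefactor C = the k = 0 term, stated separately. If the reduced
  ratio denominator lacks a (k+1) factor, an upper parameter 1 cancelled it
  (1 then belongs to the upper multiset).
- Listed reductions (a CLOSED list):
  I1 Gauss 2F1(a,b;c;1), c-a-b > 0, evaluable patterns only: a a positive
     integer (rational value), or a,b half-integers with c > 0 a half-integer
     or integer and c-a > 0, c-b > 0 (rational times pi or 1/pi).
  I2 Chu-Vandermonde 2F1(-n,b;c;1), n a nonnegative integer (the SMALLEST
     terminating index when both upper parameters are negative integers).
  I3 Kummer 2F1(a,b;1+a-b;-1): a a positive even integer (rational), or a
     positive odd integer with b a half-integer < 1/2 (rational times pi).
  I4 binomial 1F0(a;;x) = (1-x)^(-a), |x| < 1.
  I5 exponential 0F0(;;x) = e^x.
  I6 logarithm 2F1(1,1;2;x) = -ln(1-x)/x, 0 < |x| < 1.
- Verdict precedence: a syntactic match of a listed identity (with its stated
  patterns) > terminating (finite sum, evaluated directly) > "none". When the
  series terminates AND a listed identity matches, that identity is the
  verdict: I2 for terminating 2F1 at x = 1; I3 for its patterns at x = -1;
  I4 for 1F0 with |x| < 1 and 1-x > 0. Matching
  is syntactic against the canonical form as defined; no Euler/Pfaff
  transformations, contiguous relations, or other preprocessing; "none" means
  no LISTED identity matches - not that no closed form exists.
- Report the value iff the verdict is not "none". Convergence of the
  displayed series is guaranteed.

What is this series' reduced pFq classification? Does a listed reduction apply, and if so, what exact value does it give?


Canonical form: C = \frac{7}{2} times 1F2 with upper {-4}, lower {-\frac{1}{2}, \frac{3}{2}}, x = \frac{5}{3}. Verdict: terminating - upper -4 stops the sum at k = 4; the 5 terms are added exactly. Exact value: -\frac{195913}{13122}.

Key observation: x = \frac{5}{3} and the two geometric factors (C = 7/2) combine into one argument.
Ratio: r(k) = \frac{5}{3} * (k-4) / [(k-\frac{1}{2}) (k+\frac{3}{2}) (k+1)] ; factor over Q: parameters, x = \frac{5}{3}, and C = \frac{7}{2}.


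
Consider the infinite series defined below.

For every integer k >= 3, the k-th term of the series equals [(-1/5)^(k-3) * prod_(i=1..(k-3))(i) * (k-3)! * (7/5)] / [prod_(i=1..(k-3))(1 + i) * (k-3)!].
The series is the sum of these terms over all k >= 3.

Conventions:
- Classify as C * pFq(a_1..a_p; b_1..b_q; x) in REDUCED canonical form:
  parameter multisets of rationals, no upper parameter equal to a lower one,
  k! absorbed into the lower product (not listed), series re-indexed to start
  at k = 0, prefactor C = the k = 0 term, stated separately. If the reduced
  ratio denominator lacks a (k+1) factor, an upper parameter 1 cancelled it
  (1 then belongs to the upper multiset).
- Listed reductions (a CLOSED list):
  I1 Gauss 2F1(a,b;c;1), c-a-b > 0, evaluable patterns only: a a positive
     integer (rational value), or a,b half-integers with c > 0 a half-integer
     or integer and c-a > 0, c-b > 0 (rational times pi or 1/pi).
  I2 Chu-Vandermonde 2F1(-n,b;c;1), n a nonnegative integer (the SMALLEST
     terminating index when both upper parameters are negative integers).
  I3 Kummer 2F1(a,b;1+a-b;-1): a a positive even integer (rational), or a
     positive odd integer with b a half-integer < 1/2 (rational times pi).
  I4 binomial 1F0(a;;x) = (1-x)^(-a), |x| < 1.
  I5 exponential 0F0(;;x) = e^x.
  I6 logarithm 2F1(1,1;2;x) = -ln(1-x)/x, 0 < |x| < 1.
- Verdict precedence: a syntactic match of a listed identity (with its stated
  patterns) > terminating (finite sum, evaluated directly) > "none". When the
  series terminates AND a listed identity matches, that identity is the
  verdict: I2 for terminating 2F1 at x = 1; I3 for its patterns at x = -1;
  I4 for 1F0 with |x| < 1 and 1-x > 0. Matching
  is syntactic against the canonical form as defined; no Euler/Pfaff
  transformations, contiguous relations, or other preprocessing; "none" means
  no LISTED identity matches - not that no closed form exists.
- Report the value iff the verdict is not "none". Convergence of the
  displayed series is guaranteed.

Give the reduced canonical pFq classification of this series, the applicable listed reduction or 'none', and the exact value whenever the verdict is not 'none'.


x = -1/5 here; the reduced form reads 2F1, upper {1, 1}, lower {2}, C = 7/5. Verdict: this is the I6 logarithm reduction (the logarithm: parameters (1,1;2), x = -1/5). Sum: 7 * ln(6/5).

Key step: x = (-1/5) and the factorial ratio (C = 7/5, x = -1/5) (k+a-1)!/(a-1)! is a rising factorial (a)_k.
Consecutive-term ratio: r(k) = (-1/5) * (k+1) (k+1) / [(k+2) (k+1)] - rational in k, leading ratio (-1/5); with t_0 = 7/5, classification follows.


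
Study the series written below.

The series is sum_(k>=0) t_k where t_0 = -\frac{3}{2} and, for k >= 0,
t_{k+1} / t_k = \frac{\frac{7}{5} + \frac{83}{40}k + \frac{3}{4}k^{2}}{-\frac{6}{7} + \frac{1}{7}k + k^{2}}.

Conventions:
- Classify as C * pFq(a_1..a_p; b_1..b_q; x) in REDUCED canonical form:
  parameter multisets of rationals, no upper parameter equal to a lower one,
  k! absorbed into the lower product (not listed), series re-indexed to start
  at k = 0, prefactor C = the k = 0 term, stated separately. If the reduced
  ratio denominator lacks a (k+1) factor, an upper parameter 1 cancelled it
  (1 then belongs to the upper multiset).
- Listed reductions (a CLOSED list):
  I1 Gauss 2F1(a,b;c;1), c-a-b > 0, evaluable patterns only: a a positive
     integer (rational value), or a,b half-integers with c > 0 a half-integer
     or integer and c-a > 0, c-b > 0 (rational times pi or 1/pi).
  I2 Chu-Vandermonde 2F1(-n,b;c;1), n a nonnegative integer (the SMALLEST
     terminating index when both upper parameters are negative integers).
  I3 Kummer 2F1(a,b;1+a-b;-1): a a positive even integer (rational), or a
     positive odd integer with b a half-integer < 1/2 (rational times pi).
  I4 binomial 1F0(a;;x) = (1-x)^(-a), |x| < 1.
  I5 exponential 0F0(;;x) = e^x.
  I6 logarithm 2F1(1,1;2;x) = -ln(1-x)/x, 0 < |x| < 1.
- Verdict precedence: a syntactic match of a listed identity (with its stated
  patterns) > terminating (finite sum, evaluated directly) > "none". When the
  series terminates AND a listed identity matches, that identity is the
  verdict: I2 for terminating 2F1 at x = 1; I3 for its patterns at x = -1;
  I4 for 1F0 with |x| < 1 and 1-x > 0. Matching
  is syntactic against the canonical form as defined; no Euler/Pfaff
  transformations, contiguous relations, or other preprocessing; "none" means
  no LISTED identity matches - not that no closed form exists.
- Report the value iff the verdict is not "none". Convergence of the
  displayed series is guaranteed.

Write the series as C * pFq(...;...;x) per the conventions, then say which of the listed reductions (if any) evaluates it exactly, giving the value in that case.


Classification (C = -\frac{3}{2}): 2F1 with upper {\frac{7}{6}, \frac{8}{5}}, lower {-\frac{6}{7}}, argument x = \frac{3}{4}. Verdict: none. No listed pattern accepts 2F1(\frac{7}{6}, \frac{8}{5}; -\frac{6}{7}; \frac{3}{4}).

First insight: from the first term -\frac{3}{2}: factor the ratio over Q (prefactor -3/2): negated roots = parameters.
Term ratio: r(k) = \frac{3}{4} * (k+\frac{7}{6}) (k+\frac{8}{5}) / [(k-\frac{6}{7}) (k+1)] - rational in k. x = \frac{3}{4}; t_0 = -\frac{3}{2}; negate the roots.


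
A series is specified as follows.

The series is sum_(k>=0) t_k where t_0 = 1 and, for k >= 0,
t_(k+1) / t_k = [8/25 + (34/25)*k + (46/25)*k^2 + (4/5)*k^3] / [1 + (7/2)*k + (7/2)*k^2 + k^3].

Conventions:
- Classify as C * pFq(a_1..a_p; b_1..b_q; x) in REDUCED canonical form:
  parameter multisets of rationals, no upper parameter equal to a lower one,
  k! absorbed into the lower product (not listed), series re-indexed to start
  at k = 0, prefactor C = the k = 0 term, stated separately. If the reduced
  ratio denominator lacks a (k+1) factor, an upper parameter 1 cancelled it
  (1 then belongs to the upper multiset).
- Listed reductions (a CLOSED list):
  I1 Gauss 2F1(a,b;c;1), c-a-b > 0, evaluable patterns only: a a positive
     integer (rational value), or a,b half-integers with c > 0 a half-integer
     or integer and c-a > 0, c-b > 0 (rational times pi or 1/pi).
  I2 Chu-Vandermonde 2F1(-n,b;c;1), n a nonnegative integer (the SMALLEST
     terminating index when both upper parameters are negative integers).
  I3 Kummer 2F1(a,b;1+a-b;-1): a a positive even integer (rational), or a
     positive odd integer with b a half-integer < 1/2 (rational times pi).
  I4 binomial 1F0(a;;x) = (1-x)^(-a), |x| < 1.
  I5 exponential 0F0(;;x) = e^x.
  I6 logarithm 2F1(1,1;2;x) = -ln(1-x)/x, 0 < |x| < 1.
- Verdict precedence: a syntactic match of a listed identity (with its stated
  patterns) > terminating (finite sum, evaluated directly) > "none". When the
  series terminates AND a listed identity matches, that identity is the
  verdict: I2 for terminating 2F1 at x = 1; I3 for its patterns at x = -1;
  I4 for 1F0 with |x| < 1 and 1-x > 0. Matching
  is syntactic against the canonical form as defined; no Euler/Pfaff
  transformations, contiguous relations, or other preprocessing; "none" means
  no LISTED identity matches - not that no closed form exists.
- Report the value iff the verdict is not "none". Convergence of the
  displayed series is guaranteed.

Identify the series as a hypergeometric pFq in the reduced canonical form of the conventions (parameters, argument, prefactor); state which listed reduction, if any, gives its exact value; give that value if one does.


Prefactor 1, argument 4/5: 2F1 with upper {4/5, 1} over lower {2}. Verdict: none. A 2F1 with upper {4/5, 1} fits none of I1-I6 at x = 4/5; the sum runs forever.

First insight: t_0 = 1 here, and roots of the ratio polynomials (prefactor 1) are the negated parameters.
Step ratio: r(k) = (4/5) * (k+4/5) (k+1) / [(k+2) (k+1)] ; factor over Q: parameters, x = (4/5), and C = 1.


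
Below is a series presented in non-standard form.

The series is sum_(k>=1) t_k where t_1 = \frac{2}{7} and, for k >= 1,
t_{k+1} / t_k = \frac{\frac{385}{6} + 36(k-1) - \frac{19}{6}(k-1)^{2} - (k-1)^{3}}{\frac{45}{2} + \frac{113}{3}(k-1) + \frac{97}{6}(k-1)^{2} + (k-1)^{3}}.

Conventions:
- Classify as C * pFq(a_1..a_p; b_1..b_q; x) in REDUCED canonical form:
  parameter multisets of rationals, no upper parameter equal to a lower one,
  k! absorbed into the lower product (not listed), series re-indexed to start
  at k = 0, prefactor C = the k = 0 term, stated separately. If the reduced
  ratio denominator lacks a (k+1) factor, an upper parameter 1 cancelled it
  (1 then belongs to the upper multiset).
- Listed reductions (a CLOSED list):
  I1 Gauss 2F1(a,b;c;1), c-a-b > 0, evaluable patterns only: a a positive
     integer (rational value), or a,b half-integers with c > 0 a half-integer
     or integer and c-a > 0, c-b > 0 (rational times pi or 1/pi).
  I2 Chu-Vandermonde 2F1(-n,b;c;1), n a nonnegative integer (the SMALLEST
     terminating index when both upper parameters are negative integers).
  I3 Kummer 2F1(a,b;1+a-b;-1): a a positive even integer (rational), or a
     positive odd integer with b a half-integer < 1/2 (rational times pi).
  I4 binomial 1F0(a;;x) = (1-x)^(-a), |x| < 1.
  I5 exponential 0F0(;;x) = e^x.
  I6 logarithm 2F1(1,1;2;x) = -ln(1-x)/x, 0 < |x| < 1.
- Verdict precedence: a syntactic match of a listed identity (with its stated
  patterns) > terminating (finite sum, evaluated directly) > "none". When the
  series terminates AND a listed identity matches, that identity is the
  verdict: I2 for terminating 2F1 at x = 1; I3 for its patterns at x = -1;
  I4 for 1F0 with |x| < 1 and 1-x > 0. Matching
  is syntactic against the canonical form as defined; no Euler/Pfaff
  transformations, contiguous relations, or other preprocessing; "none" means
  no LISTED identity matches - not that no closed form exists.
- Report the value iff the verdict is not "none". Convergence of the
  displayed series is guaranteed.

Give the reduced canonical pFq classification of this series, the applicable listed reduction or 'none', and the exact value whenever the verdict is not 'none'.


Prefactor \frac{2}{7}, argument -1: 2F1 with upper {-\frac{11}{2}, 7} over lower {\frac{27}{2}}. Verdict: Kummer (I3) fires (x = -1; c = \frac{27}{2} equals 1+a-b for upper {-\frac{11}{2}, 7}: listed pattern). Exact value: \frac{132793375}{134217728} \cdot \pi.

First insight: from the first term \frac{2}{7}: the parameter 5/3 appears in both the upper and lower lists and cancels.
Ratio: r(k) = -1 * (k-\frac{11}{2}) (k+7) / [(k+\frac{27}{2}) (k+1)] ; factor over Q: parameters, x = -1, and C = \frac{2}{7}.


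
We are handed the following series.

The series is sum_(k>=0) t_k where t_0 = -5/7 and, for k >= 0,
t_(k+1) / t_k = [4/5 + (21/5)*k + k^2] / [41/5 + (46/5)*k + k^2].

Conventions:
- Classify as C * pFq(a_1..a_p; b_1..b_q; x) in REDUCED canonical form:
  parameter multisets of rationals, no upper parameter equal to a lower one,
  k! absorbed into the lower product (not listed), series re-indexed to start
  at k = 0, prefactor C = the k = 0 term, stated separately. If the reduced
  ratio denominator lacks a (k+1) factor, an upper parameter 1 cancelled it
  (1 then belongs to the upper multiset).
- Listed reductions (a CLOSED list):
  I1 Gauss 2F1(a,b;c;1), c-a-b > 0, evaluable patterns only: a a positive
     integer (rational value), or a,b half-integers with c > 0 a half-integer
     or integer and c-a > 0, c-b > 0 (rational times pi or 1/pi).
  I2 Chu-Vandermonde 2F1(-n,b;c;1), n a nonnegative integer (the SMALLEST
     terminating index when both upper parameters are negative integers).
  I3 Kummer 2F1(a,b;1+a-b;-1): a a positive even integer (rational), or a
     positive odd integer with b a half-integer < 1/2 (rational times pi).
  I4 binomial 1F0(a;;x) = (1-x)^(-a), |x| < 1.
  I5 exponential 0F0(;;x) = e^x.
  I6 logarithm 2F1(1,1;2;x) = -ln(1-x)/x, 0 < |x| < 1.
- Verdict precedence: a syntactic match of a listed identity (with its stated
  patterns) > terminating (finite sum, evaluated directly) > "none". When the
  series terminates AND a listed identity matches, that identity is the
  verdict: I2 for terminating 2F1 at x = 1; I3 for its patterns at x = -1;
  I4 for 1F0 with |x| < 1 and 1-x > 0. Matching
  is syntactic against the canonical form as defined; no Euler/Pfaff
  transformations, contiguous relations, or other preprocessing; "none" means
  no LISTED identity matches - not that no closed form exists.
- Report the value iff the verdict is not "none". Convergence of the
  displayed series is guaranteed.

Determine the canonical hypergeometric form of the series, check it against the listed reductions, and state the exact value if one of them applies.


Canonical form: C = -5/7 times 2F1 with upper {1/5, 4}, lower {41/5}, x = 1. Verdict (x = 1): the Gauss summation I1 applies (x = 1: the Gamma ratio telescopes since c-a-b = 4 > 0 and a = 4 in Z>0). Hence: -3627/4375.

First insight: with t_0 = -5/7, roots of the ratio polynomials (prefactor -5/7) are the negated parameters.
Consecutive-term ratio: r(k) = 1 * (k+1/5) (k+4) / [(k+41/5) (k+1)] - rational; roots negated = parameters, x = 1, C = -5/7.


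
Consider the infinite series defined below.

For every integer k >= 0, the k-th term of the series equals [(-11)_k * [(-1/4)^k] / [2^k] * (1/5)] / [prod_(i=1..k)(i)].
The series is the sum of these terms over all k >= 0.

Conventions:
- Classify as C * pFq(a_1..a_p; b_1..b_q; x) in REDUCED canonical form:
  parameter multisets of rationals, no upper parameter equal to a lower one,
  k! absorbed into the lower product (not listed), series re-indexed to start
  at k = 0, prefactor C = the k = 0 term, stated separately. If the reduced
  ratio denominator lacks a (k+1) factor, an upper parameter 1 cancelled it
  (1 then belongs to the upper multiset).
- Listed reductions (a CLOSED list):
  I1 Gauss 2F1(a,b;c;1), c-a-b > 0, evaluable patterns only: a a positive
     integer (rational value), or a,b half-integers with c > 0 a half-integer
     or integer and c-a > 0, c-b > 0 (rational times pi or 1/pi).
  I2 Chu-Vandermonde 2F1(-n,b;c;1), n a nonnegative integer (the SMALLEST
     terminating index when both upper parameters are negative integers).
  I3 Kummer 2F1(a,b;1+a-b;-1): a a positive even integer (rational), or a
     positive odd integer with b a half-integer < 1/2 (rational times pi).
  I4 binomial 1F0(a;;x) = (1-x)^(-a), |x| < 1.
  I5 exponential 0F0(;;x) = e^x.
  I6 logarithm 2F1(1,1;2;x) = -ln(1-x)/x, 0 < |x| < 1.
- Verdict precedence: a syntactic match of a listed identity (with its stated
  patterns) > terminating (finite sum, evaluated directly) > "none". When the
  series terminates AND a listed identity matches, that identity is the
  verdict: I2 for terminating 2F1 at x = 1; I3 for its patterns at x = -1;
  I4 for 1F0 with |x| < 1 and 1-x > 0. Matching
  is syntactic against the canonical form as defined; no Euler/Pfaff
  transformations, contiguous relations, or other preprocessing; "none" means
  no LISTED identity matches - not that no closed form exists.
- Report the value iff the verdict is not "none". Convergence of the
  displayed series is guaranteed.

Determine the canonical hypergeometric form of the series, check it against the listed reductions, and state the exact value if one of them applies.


Canonical form: C = 1/5 times 1F0 with upper {-11}, lower {-}, x = -1/8. Verdict: this is binomial (I4) (the 1F0 binomial series: exponent 11, x = -1/8). Its exact value is 31381059609/42949672960.

The tell: t_0 being 1/5, the product of the first k integers (C = 1/5, x = -1/8) is k!.
Ratio: r(k) = (-1/8) * (k-11) / [(k+1)] - rational; roots negated = parameters, x = (-1/8), C = 1/5.


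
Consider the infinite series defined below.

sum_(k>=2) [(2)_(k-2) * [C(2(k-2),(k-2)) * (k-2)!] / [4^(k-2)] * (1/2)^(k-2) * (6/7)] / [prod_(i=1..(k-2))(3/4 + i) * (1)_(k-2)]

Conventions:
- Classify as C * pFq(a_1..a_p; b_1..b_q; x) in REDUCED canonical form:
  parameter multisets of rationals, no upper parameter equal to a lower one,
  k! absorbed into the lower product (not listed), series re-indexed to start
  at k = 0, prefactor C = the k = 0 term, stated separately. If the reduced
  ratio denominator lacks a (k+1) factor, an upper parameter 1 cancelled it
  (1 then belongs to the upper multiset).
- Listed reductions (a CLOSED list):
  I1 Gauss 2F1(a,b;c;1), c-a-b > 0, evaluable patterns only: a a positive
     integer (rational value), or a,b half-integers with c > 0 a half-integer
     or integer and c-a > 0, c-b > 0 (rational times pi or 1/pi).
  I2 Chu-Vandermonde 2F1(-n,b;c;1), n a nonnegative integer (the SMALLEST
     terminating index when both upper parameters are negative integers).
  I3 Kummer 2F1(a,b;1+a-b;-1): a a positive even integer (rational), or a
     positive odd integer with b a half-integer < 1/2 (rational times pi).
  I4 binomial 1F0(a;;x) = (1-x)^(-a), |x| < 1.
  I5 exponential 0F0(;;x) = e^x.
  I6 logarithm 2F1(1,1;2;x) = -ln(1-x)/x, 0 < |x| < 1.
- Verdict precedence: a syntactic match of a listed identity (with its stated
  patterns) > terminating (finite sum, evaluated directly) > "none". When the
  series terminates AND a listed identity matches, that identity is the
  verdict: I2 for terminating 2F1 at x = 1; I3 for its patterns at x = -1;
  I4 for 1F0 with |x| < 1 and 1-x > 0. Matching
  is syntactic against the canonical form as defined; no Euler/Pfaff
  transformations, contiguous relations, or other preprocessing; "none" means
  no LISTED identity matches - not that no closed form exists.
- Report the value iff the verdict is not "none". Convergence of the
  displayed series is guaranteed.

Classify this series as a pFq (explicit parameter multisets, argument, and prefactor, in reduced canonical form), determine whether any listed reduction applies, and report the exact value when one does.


x = 1/2 here; the reduced form reads 2F1, upper {1/2, 2}, lower {7/4}, C = 6/7. Verdict: none. A 2F1 with upper {1/2, 2} fits none of I1-I6 at x = 1/2; the sum runs forever.

The tell: from the first term 6/7: the lower running product (C = 6/7, x = 1/2) is a rising factorial.
Ratio: r(k) = (1/2) * (k+1/2) (k+2) / [(k+7/4) (k+1)] - rational; roots negated = parameters, x = (1/2), C = 6/7.


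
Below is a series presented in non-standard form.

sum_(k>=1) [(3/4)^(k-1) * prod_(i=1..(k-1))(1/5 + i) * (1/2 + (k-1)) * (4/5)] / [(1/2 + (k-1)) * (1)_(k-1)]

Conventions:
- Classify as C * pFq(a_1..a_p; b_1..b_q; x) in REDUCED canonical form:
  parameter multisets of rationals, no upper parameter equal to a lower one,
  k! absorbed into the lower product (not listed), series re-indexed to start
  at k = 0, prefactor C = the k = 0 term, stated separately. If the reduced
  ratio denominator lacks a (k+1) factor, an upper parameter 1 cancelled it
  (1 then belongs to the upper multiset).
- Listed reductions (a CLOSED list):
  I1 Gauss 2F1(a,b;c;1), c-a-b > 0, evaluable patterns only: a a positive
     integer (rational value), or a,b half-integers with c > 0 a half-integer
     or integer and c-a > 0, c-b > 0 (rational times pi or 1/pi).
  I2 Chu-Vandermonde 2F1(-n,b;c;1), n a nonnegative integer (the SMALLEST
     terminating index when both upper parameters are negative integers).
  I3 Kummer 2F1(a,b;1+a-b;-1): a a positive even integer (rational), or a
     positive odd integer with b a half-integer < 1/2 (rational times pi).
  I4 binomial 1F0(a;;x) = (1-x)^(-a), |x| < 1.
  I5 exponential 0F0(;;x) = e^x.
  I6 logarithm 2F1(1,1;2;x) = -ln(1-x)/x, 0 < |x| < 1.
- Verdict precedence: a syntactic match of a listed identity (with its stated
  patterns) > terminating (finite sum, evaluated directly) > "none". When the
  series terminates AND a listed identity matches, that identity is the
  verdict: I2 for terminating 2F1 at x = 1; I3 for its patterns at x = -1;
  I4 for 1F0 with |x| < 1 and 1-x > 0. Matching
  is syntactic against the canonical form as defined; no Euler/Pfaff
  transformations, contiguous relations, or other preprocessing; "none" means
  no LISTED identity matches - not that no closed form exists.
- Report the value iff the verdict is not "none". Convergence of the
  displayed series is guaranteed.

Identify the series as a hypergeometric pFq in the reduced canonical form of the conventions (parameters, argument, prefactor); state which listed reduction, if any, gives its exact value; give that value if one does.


x = 3/4 here; the reduced form reads 1F0, upper {6/5}, lower {-}, C = 4/5. Verdict: binomial (I4) applies (the 1F0 binomial series: exponent -6/5, x = 3/4). Sum: (4/5) * (1/4)^(-6/5).

The tell: from the first term 4/5: the running product (C = 4/5) telescopes to a rising factorial.
Term ratio: r(k) = (3/4) * (k+6/5) / [(k+1)] - rational; roots negated = parameters, x = (3/4), C = 4/5.


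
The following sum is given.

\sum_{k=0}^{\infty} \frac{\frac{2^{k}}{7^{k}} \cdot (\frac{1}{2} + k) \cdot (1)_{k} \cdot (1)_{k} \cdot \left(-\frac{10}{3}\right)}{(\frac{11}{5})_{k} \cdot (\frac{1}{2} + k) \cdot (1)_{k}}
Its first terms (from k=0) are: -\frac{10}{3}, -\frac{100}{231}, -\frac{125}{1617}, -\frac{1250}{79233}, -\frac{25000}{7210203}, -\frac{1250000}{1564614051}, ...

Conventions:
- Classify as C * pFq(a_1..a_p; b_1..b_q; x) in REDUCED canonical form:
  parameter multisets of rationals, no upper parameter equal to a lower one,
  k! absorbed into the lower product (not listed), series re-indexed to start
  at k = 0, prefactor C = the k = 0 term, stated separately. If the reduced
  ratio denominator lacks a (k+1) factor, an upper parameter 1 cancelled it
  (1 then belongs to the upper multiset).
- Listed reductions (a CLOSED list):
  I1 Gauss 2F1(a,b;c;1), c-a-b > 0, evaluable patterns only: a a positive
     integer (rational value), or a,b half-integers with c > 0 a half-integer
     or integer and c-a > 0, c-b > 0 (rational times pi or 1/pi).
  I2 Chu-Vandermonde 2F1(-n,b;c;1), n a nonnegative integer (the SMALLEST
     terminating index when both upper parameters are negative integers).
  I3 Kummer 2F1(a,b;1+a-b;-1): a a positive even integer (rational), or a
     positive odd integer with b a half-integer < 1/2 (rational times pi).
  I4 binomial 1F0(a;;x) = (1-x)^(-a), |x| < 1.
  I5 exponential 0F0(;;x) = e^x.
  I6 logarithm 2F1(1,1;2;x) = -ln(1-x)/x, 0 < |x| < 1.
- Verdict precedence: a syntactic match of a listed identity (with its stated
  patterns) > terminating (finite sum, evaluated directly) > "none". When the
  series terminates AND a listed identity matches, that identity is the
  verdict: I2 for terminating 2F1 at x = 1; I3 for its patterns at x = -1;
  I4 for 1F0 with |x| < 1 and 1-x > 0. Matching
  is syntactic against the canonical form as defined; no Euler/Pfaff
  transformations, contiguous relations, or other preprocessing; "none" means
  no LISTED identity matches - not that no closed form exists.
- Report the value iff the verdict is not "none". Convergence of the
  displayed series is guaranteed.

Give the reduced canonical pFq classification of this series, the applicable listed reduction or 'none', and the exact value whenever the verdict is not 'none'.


x = \frac{2}{7} here; the reduced form reads 2F1, upper {1, 1}, lower {\frac{11}{5}}, C = -\frac{10}{3}. Verdict: none. A 2F1 with upper {1, 1} fits none of I1-I6 at x = \frac{2}{7}; the sum runs forever.

Structural cue: t_0 = -\frac{10}{3} here, and striking the common factor k + 1/2 reduces the term (C = -10/3, x = 2/7).
Ratio: r(k) = \frac{2}{7} * (k+1) (k+1) / [(k+\frac{11}{5}) (k+1)] - rational; roots negated = parameters, x = \frac{2}{7}, C = -\frac{10}{3}.


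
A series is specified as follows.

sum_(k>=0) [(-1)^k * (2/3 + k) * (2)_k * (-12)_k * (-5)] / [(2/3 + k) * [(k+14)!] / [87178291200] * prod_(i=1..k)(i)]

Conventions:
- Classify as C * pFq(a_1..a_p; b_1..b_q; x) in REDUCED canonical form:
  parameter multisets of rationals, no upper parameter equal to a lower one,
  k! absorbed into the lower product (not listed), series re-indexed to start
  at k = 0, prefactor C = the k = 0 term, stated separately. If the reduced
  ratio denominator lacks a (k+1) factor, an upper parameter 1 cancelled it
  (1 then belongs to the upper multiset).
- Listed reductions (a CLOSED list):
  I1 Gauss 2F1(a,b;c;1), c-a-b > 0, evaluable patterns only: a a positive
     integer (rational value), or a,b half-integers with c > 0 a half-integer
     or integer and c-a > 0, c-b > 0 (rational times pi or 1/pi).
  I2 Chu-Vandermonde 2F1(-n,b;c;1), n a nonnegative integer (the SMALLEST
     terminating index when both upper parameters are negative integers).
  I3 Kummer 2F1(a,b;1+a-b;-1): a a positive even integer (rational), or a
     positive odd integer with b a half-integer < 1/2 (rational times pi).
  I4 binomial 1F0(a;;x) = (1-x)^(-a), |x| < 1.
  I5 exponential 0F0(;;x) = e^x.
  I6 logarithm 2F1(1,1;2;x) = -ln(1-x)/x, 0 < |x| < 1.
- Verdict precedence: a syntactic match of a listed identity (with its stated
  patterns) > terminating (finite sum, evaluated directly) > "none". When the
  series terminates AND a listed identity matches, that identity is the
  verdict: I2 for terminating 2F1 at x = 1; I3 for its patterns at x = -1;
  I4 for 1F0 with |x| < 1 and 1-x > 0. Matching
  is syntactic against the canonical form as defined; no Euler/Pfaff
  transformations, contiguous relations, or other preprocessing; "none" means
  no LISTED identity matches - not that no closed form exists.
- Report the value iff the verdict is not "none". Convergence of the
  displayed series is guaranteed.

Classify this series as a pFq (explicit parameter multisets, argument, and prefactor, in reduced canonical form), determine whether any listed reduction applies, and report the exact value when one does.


The series (x = -1) is 2F1: upper {-12, 2}, lower {15}, prefactor -5. Verdict: the Kummer evaluation I3 fires (x = -1; c = 15 equals 1+a-b for upper {-12, 2}: listed pattern). Its exact value is -35.

First insight: x = (-1) and the denominator's factorial ratio (C = -5) is a lower Pochhammer.
Ratio: r(k) = (-1) * (k-12) (k+2) / [(k+15) (k+1)] - rational; roots negated = parameters, x = (-1), C = -5.
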